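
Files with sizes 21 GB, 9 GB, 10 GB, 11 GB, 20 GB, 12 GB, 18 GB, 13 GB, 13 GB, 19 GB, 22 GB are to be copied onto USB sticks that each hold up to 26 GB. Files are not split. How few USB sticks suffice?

8

Total = 22 + 21 + 20 + 19 + 18 + 13 + 13 + 12 + 11 + 10 + 9 = 168 GB.
Lower bound: ⌈168/26⌉ = 7 USB sticks.
A packing using 8 USB sticks:
  USB stick 1: 22 = 22
  USB stick 2: 21 = 21
  USB stick 3: 20 = 20
  USB stick 4: 19 = 19
  USB stick 5: 18 = 18
  USB stick 6: 13 + 13 = 26
  USB stick 7: 12 + 11 = 23
  USB stick 8: 10 + 9 = 19
No arrangement into 7 USB sticks stays within capacity, so 8 is optimal.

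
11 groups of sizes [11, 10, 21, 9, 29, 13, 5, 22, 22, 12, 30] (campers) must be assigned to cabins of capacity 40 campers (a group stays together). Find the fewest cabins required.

5

Total = 30 + 29 + 22 + 22 + 21 + 13 + 12 + 11 + 10 + 9 + 5 = 184 campers.
Lower bound: ⌈184/40⌉ = 5 cabins.
A packing using 5 cabins:
  cabin 1: 30 + 10 = 40
  cabin 2: 29 + 11 = 40
  cabin 3: 22 + 13 + 5 = 40
  cabin 4: 22 + 12 = 34
  cabin 5: 21 + 9 = 30
This matches the lower bound, so 5 is optimal.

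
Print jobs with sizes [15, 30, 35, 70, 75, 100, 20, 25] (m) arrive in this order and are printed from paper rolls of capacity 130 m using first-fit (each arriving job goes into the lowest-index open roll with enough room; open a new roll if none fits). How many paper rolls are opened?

4

  15 → roll 1 (new)  [load 15/130]
  30 → roll 1  [load 45/130]
  35 → roll 1  [load 80/130]
  70 → roll 2 (new)  [load 70/130]
  75 → roll 3 (new)  [load 75/130]
  100 → roll 4 (new)  [load 100/130]
  20 → roll 1  [load 100/130]
  25 → roll 1  [load 125/130]
4 paper rolls opened.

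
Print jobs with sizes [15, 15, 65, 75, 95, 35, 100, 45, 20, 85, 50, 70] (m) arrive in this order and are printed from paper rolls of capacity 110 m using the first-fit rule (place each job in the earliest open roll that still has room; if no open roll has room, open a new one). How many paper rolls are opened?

8

  15 → roll 1 (new)  [load 15/110]
  15 → roll 1  [load 30/110]
  65 → roll 1  [load 95/110]
  75 → roll 2 (new)  [load 75/110]
  95 → roll 3 (new)  [load 95/110]
  35 → roll 2  [load 110/110]
  100 → roll 4 (new)  [load 100/110]
  45 → roll 5 (new)  [load 45/110]
  20 → roll 5  [load 65/110]
  85 → roll 6 (new)  [load 85/110]
  50 → roll 7 (new)  [load 50/110]
  70 → roll 8 (new)  [load 70/110]
8 paper rolls opened.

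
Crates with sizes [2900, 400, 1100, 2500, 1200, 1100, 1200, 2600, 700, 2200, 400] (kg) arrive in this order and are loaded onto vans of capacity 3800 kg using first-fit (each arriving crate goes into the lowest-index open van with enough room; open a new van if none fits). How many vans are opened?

  2900 → van 1 (new)  [load 2900/3800]
  400 → van 1  [load 3300/3800]
  1100 → van 2 (new)  [load 1100/3800]
  2500 → van 2  [load 3600/3800]
  1200 → van 3 (new)  [load 1200/3800]
  1100 → van 3  [load 2300/3800]
  1200 → van 3  [load 3500/3800]
  2600 → van 4 (new)  [load 2600/3800]
  700 → van 4  [load 3300/3800]
  2200 → van 5 (new)  [load 2200/3800]
  400 → van 1  [load 3700/3800]
5 vans opened.

5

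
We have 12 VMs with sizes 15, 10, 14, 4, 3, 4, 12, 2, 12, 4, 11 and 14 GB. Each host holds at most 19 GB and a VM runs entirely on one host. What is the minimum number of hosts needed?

Total = 15 + 14 + 14 + 12 + 12 + 11 + 10 + 4 + 4 + 4 + 3 + 2 = 105 GB.
Lower bound: ⌈105/19⌉ = 6 hosts.
Also, 7 VMs each exceed 19/2 GB, and no two of those can share a host, so at least 7 hosts are needed.
A packing using 7 hosts:
  host 1: 15 + 4 = 19
  host 2: 14 + 4 = 18
  host 3: 14 + 4 = 18
  host 4: 12 + 3 + 2 = 17
  host 5: 12 = 12
  host 6: 11 = 11
  host 7: 10 = 10
This matches the lower bound, so 7 is optimal.

7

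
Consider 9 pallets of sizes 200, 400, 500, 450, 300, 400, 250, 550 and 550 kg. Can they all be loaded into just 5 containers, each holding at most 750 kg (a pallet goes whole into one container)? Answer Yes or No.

Total = 3600 kg; ⌈3600/750⌉ = 5.
6 pallets each exceed half the capacity and cannot share a container, forcing at least 6 containers.
At least 6 containers are required, but only 5 are allowed.

No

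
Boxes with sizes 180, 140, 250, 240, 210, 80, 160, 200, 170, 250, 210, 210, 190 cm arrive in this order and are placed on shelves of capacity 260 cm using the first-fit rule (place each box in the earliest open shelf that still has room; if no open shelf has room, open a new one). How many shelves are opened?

  180 → shelf 1 (new)  [load 180/260]
  140 → shelf 2 (new)  [load 140/260]
  250 → shelf 3 (new)  [load 250/260]
  240 → shelf 4 (new)  [load 240/260]
  210 → shelf 5 (new)  [load 210/260]
  80 → shelf 1  [load 260/260]
  160 → shelf 6 (new)  [load 160/260]
  200 → shelf 7 (new)  [load 200/260]
  170 → shelf 8 (new)  [load 170/260]
  250 → shelf 9 (new)  [load 250/260]
  210 → shelf 10 (new)  [load 210/260]
  210 → shelf 11 (new)  [load 210/260]
  190 → shelf 12 (new)  [load 190/260]
12 shelves opened.

12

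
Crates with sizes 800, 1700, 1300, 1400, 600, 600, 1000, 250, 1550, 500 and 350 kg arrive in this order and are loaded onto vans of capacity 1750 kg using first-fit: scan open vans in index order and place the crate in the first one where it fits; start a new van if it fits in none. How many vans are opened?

  800 → van 1 (new)  [load 800/1750]
  1700 → van 2 (new)  [load 1700/1750]
  1300 → van 3 (new)  [load 1300/1750]
  1400 → van 4 (new)  [load 1400/1750]
  600 → van 1  [load 1400/1750]
  600 → van 5 (new)  [load 600/1750]
  1000 → van 5  [load 1600/1750]
  250 → van 1  [load 1650/1750]
  1550 → van 6 (new)  [load 1550/1750]
  500 → van 7 (new)  [load 500/1750]
  350 → van 3  [load 1650/1750]
7 vans opened.

7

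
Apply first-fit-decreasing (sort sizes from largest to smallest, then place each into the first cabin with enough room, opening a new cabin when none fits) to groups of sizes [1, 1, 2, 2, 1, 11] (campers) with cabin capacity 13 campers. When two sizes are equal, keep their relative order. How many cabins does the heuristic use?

Sorted descending: 11, 2, 2, 1, 1, 1.
  11 → cabin 1 (new)  [load 11/13]
  2 → cabin 1  [load 13/13]
  2 → cabin 2 (new)  [load 2/13]
  1 → cabin 2  [load 3/13]
  1 → cabin 2  [load 4/13]
  1 → cabin 2  [load 5/13]
2 cabins opened.

2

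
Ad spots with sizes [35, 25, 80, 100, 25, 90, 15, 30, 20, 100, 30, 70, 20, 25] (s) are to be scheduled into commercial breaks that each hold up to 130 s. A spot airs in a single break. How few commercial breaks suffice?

Total = 100 + 100 + 90 + 80 + 70 + 35 + 30 + 30 + 25 + 25 + 25 + 20 + 20 + 15 = 665 s.
Lower bound: ⌈665/130⌉ = 6 commercial breaks.
A packing using 6 commercial breaks:
  break 1: 100 + 30 = 130
  break 2: 100 + 30 = 130
  break 3: 90 + 35 = 125
  break 4: 80 + 25 + 25 = 130
  break 5: 70 + 25 + 20 + 15 = 130
  break 6: 20 = 20
This matches the lower bound, so 6 is optimal.

6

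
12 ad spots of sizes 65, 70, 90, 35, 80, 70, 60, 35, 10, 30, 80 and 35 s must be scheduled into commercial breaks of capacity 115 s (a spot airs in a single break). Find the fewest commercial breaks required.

Total = 90 + 80 + 80 + 70 + 70 + 65 + 60 + 35 + 35 + 35 + 30 + 10 = 660 s.
Lower bound: ⌈660/115⌉ = 6 commercial breaks.
Also, 7 ad spots each exceed 115/2 s, and no two of those can share a break, so at least 7 commercial breaks are needed.
A packing using 7 commercial breaks:
  break 1: 90 + 10 = 100
  break 2: 80 + 35 = 115
  break 3: 80 + 35 = 115
  break 4: 70 + 35 = 105
  break 5: 70 + 30 = 100
  break 6: 65 = 65
  break 7: 60 = 60
This matches the lower bound, so 7 is optimal.

7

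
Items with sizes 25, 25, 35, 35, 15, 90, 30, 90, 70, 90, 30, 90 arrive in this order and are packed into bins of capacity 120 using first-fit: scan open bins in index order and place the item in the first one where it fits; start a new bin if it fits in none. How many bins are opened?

6

  25 → bin 1 (new)  [load 25/120]
  25 → bin 1  [load 50/120]
  35 → bin 1  [load 85/120]
  35 → bin 1  [load 120/120]
  15 → bin 2 (new)  [load 15/120]
  90 → bin 2  [load 105/120]
  30 → bin 3 (new)  [load 30/120]
  90 → bin 3  [load 120/120]
  70 → bin 4 (new)  [load 70/120]
  90 → bin 5 (new)  [load 90/120]
  30 → bin 4  [load 100/120]
  90 → bin 6 (new)  [load 90/120]
6 bins opened.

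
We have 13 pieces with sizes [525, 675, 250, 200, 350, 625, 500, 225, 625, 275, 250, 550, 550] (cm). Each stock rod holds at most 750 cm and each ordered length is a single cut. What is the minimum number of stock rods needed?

Total = 675 + 625 + 625 + 550 + 550 + 525 + 500 + 350 + 275 + 250 + 250 + 225 + 200 = 5600 cm.
Lower bound: ⌈5600/750⌉ = 8 stock rods.
A packing using 9 stock rods:
  stock rod 1: 675 = 675
  stock rod 2: 625 = 625
  stock rod 3: 625 = 625
  stock rod 4: 550 + 200 = 750
  stock rod 5: 550 = 550
  stock rod 6: 525 + 225 = 750
  stock rod 7: 500 + 250 = 750
  stock rod 8: 350 + 275 = 625
  stock rod 9: 250 = 250
No arrangement into 8 stock rods stays within capacity, so 9 is optimal.

9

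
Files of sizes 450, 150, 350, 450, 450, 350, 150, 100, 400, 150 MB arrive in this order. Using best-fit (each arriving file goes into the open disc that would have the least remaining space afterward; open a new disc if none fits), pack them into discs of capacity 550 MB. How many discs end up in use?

6

  450 → disc 1 (new)  [load 450/550]
  150 → disc 2 (new)  [load 150/550]
  350 → disc 2  [load 500/550]
  450 → disc 3 (new)  [load 450/550]
  450 → disc 4 (new)  [load 450/550]
  350 → disc 5 (new)  [load 350/550]
  150 → disc 5  [load 500/550]
  100 → disc 1  [load 550/550]
  400 → disc 6 (new)  [load 400/550]
  150 → disc 6  [load 550/550]
6 discs opened.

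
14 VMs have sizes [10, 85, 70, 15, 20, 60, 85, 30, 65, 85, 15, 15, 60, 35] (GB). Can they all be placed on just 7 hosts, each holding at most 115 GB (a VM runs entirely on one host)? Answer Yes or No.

A valid assignment using 7 hosts:
  host 1: 85 + 30 = 115
  host 2: 85 + 20 + 10 = 115
  host 3: 85 + 15 + 15 = 115
  host 4: 70 + 35 = 105
  host 5: 65 + 15 = 80
  host 6: 60 = 60
  host 7: 60 = 60
Every load is within 115 GB, so 7 hosts suffice.

Yes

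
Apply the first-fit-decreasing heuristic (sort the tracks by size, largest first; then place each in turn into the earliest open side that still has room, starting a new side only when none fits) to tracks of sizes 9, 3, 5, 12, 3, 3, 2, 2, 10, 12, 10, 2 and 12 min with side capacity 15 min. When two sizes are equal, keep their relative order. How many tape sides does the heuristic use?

Sorted descending: 12, 12, 12, 10, 10, 9, 5, 3, 3, 3, 2, 2, 2.
  12 → side 1 (new)  [load 12/15]
  12 → side 2 (new)  [load 12/15]
  12 → side 3 (new)  [load 12/15]
  10 → side 4 (new)  [load 10/15]
  10 → side 5 (new)  [load 10/15]
  9 → side 6 (new)  [load 9/15]
  5 → side 4  [load 15/15]
  3 → side 1  [load 15/15]
  3 → side 2  [load 15/15]
  3 → side 3  [load 15/15]
  2 → side 5  [load 12/15]
  2 → side 5  [load 14/15]
  2 → side 6  [load 11/15]
6 tape sides opened.

6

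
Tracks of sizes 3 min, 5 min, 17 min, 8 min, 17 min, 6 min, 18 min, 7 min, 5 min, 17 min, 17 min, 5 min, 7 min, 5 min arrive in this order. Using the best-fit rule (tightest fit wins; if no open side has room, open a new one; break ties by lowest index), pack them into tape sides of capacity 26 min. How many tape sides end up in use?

6

  3 → side 1 (new)  [load 3/26]
  5 → side 1  [load 8/26]
  17 → side 1  [load 25/26]
  8 → side 2 (new)  [load 8/26]
  17 → side 2  [load 25/26]
  6 → side 3 (new)  [load 6/26]
  18 → side 3  [load 24/26]
  7 → side 4 (new)  [load 7/26]
  5 → side 4  [load 12/26]
  17 → side 5 (new)  [load 17/26]
  17 → side 6 (new)  [load 17/26]
  5 → side 5  [load 22/26]
  7 → side 6  [load 24/26]
  5 → side 4  [load 17/26]
6 tape sides opened.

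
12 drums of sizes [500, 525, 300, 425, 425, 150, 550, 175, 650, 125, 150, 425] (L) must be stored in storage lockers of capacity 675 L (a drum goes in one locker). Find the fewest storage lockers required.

8

Total = 650 + 550 + 525 + 500 + 425 + 425 + 425 + 300 + 175 + 150 + 150 + 125 = 4400 L.
Lower bound: ⌈4400/675⌉ = 7 storage lockers.
A packing using 8 storage lockers:
  locker 1: 650 = 650
  locker 2: 550 + 125 = 675
  locker 3: 525 + 150 = 675
  locker 4: 500 + 175 = 675
  locker 5: 425 + 150 = 575
  locker 6: 425 = 425
  locker 7: 425 = 425
  locker 8: 300 = 300
No arrangement into 7 storage lockers stays within capacity, so 8 is optimal.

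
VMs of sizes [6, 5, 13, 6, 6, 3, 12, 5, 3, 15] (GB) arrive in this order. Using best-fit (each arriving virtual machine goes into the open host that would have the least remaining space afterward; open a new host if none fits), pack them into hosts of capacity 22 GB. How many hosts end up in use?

4

  6 → host 1 (new)  [load 6/22]
  5 → host 1  [load 11/22]
  13 → host 2 (new)  [load 13/22]
  6 → host 2  [load 19/22]
  6 → host 1  [load 17/22]
  3 → host 2  [load 22/22]
  12 → host 3 (new)  [load 12/22]
  5 → host 1  [load 22/22]
  3 → host 3  [load 15/22]
  15 → host 4 (new)  [load 15/22]
4 hosts opened.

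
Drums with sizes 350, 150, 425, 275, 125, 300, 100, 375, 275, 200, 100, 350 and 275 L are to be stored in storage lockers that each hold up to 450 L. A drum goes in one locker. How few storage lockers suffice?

9

Total = 425 + 375 + 350 + 350 + 300 + 275 + 275 + 275 + 200 + 150 + 125 + 100 + 100 = 3300 L.
Lower bound: ⌈3300/450⌉ = 8 storage lockers.
A packing using 9 storage lockers:
  locker 1: 425 = 425
  locker 2: 375 = 375
  locker 3: 350 + 100 = 450
  locker 4: 350 + 100 = 450
  locker 5: 300 + 150 = 450
  locker 6: 275 + 125 = 400
  locker 7: 275 = 275
  locker 8: 275 = 275
  locker 9: 200 = 200
No arrangement into 8 storage lockers stays within capacity, so 9 is optimal.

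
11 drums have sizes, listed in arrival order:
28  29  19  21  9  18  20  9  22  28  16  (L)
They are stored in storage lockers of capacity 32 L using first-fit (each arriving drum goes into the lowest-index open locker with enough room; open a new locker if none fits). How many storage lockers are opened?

9

  28 → locker 1 (new)  [load 28/32]
  29 → locker 2 (new)  [load 29/32]
  19 → locker 3 (new)  [load 19/32]
  21 → locker 4 (new)  [load 21/32]
  9 → locker 3  [load 28/32]
  18 → locker 5 (new)  [load 18/32]
  20 → locker 6 (new)  [load 20/32]
  9 → locker 4  [load 30/32]
  22 → locker 7 (new)  [load 22/32]
  28 → locker 8 (new)  [load 28/32]
  16 → locker 9 (new)  [load 16/32]
9 storage lockers opened.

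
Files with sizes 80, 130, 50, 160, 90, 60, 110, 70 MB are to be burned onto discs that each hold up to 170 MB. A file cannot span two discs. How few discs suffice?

5

Total = 160 + 130 + 110 + 90 + 80 + 70 + 60 + 50 = 750 MB.
Lower bound: ⌈750/170⌉ = 5 discs.
A packing using 5 discs:
  disc 1: 160 = 160
  disc 2: 130 = 130
  disc 3: 110 + 60 = 170
  disc 4: 90 + 80 = 170
  disc 5: 70 + 50 = 120
This matches the lower bound, so 5 is optimal.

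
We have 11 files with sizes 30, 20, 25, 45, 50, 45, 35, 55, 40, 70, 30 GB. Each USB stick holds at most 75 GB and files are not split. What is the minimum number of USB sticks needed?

6

Total = 70 + 55 + 50 + 45 + 45 + 40 + 35 + 30 + 30 + 25 + 20 = 445 GB.
Lower bound: ⌈445/75⌉ = 6 USB sticks.
A packing using 6 USB sticks:
  USB stick 1: 70 = 70
  USB stick 2: 55 + 20 = 75
  USB stick 3: 50 + 25 = 75
  USB stick 4: 45 + 30 = 75
  USB stick 5: 45 + 30 = 75
  USB stick 6: 40 + 35 = 75
This matches the lower bound, so 6 is optimal.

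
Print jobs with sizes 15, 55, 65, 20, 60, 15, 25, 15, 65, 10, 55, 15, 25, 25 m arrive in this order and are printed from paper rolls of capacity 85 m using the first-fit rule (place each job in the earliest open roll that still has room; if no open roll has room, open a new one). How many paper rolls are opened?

  15 → roll 1 (new)  [load 15/85]
  55 → roll 1  [load 70/85]
  65 → roll 2 (new)  [load 65/85]
  20 → roll 2  [load 85/85]
  60 → roll 3 (new)  [load 60/85]
  15 → roll 1  [load 85/85]
  25 → roll 3  [load 85/85]
  15 → roll 4 (new)  [load 15/85]
  65 → roll 4  [load 80/85]
  10 → roll 5 (new)  [load 10/85]
  55 → roll 5  [load 65/85]
  15 → roll 5  [load 80/85]
  25 → roll 6 (new)  [load 25/85]
  25 → roll 6  [load 50/85]
6 paper rolls opened.

6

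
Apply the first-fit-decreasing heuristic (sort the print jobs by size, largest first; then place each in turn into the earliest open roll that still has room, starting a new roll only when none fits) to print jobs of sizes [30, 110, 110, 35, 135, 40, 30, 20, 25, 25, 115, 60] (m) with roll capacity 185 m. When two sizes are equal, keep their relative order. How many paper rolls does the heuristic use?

5

Sorted descending: 135, 115, 110, 110, 60, 40, 35, 30, 30, 25, 25, 20.
  135 → roll 1 (new)  [load 135/185]
  115 → roll 2 (new)  [load 115/185]
  110 → roll 3 (new)  [load 110/185]
  110 → roll 4 (new)  [load 110/185]
  60 → roll 2  [load 175/185]
  40 → roll 1  [load 175/185]
  35 → roll 3  [load 145/185]
  30 → roll 3  [load 175/185]
  30 → roll 4  [load 140/185]
  25 → roll 4  [load 165/185]
  25 → roll 5 (new)  [load 25/185]
  20 → roll 4  [load 185/185]
5 paper rolls opened.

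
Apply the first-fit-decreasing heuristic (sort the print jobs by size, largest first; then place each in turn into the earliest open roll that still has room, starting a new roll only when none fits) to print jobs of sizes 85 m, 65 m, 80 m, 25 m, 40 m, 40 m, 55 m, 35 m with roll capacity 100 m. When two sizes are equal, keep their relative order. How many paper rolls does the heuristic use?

5

Sorted descending: 85, 80, 65, 55, 40, 40, 35, 25.
  85 → roll 1 (new)  [load 85/100]
  80 → roll 2 (new)  [load 80/100]
  65 → roll 3 (new)  [load 65/100]
  55 → roll 4 (new)  [load 55/100]
  40 → roll 4  [load 95/100]
  40 → roll 5 (new)  [load 40/100]
  35 → roll 3  [load 100/100]
  25 → roll 5  [load 65/100]
5 paper rolls opened.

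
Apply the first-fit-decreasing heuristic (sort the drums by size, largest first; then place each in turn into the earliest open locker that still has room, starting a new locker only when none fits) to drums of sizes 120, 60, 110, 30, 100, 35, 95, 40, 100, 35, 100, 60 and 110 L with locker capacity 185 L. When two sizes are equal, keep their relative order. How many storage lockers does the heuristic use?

Sorted descending: 120, 110, 110, 100, 100, 100, 95, 60, 60, 40, 35, 35, 30.
  120 → locker 1 (new)  [load 120/185]
  110 → locker 2 (new)  [load 110/185]
  110 → locker 3 (new)  [load 110/185]
  100 → locker 4 (new)  [load 100/185]
  100 → locker 5 (new)  [load 100/185]
  100 → locker 6 (new)  [load 100/185]
  95 → locker 7 (new)  [load 95/185]
  60 → locker 1  [load 180/185]
  60 → locker 2  [load 170/185]
  40 → locker 3  [load 150/185]
  35 → locker 3  [load 185/185]
  35 → locker 4  [load 135/185]
  30 → locker 4  [load 165/185]
7 storage lockers opened.

7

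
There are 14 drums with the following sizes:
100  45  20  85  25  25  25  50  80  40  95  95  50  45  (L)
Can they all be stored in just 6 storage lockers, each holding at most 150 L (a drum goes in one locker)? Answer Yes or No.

Yes

A valid assignment using 6 storage lockers:
  locker 1: 100 + 50 = 150
  locker 2: 95 + 50 = 145
  locker 3: 95 + 45 = 140
  locker 4: 85 + 45 + 20 = 150
  locker 5: 80 + 40 + 25 = 145
  locker 6: 25 + 25 = 50
Every load is within 150 L, so 6 storage lockers suffice.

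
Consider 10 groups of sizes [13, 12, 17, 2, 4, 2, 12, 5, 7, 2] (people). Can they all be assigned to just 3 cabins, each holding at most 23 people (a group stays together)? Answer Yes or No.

Total = 76 people; ⌈76/23⌉ = 4.
At least 4 cabins are required, but only 3 are allowed.

No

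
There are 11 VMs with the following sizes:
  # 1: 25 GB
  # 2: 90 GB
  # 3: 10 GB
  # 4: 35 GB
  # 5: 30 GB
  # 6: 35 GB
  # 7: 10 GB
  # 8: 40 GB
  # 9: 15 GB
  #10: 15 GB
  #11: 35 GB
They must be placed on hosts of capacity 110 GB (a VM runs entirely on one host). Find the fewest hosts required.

Total = 90 + 40 + 35 + 35 + 35 + 30 + 25 + 15 + 15 + 10 + 10 = 340 GB.
Lower bound: ⌈340/110⌉ = 4 hosts.
A packing using 4 hosts:
  host 1: 90 + 15 = 105
  host 2: 40 + 35 + 35 = 110
  host 3: 35 + 30 + 25 + 15 = 105
  host 4: 10 + 10 = 20
This matches the lower bound, so 4 is optimal.

4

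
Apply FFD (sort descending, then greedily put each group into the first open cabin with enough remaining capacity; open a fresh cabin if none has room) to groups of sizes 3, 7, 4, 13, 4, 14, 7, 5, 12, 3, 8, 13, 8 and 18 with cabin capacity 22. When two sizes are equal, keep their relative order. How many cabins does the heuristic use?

6

Sorted descending: 18, 14, 13, 13, 12, 8, 8, 7, 7, 5, 4, 4, 3, 3.
  18 → cabin 1 (new)  [load 18/22]
  14 → cabin 2 (new)  [load 14/22]
  13 → cabin 3 (new)  [load 13/22]
  13 → cabin 4 (new)  [load 13/22]
  12 → cabin 5 (new)  [load 12/22]
  8 → cabin 2  [load 22/22]
  8 → cabin 3  [load 21/22]
  7 → cabin 4  [load 20/22]
  7 → cabin 5  [load 19/22]
  5 → cabin 6 (new)  [load 5/22]
  4 → cabin 1  [load 22/22]
  4 → cabin 6  [load 9/22]
  3 → cabin 5  [load 22/22]
  3 → cabin 6  [load 12/22]
6 cabins opened.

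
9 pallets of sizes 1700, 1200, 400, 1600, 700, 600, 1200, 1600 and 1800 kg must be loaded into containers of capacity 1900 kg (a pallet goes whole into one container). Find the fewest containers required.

7

Total = 1800 + 1700 + 1600 + 1600 + 1200 + 1200 + 700 + 600 + 400 = 10800 kg.
Lower bound: ⌈10800/1900⌉ = 6 containers.
A packing using 7 containers:
  container 1: 1800 = 1800
  container 2: 1700 = 1700
  container 3: 1600 = 1600
  container 4: 1600 = 1600
  container 5: 1200 + 700 = 1900
  container 6: 1200 + 600 = 1800
  container 7: 400 = 400
No arrangement into 6 containers stays within capacity, so 7 is optimal.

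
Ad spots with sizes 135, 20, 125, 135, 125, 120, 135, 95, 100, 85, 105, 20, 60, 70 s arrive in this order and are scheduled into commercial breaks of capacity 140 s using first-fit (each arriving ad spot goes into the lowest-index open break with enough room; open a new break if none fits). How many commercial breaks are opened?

11

  135 → break 1 (new)  [load 135/140]
  20 → break 2 (new)  [load 20/140]
  125 → break 3 (new)  [load 125/140]
  135 → break 4 (new)  [load 135/140]
  125 → break 5 (new)  [load 125/140]
  120 → break 2  [load 140/140]
  135 → break 6 (new)  [load 135/140]
  95 → break 7 (new)  [load 95/140]
  100 → break 8 (new)  [load 100/140]
  85 → break 9 (new)  [load 85/140]
  105 → break 10 (new)  [load 105/140]
  20 → break 7  [load 115/140]
  60 → break 11 (new)  [load 60/140]
  70 → break 11  [load 130/140]
11 commercial breaks opened.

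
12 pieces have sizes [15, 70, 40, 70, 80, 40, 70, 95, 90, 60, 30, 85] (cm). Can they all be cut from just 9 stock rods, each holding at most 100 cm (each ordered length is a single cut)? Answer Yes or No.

Yes

A valid assignment using 9 stock rods:
  stock rod 1: 95 = 95
  stock rod 2: 90 = 90
  stock rod 3: 85 + 15 = 100
  stock rod 4: 80 = 80
  stock rod 5: 70 + 30 = 100
  stock rod 6: 70 = 70
  stock rod 7: 70 = 70
  stock rod 8: 60 + 40 = 100
  stock rod 9: 40 = 40
Every load is within 100 cm, so 9 stock rods suffice.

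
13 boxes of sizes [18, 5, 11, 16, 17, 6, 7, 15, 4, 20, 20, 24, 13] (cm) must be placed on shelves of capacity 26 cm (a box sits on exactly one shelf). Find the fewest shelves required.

Total = 24 + 20 + 20 + 18 + 17 + 16 + 15 + 13 + 11 + 7 + 6 + 5 + 4 = 176 cm.
Lower bound: ⌈176/26⌉ = 7 shelves.
A packing using 8 shelves:
  shelf 1: 24 = 24
  shelf 2: 20 + 6 = 26
  shelf 3: 20 + 5 = 25
  shelf 4: 18 + 7 = 25
  shelf 5: 17 + 4 = 21
  shelf 6: 16 = 16
  shelf 7: 15 + 11 = 26
  shelf 8: 13 = 13
No arrangement into 7 shelves stays within capacity, so 8 is optimal.

8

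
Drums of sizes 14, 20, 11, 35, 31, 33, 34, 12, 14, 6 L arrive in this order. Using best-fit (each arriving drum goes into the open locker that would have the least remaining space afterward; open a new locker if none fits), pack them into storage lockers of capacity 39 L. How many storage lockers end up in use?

6

  14 → locker 1 (new)  [load 14/39]
  20 → locker 1  [load 34/39]
  11 → locker 2 (new)  [load 11/39]
  35 → locker 3 (new)  [load 35/39]
  31 → locker 4 (new)  [load 31/39]
  33 → locker 5 (new)  [load 33/39]
  34 → locker 6 (new)  [load 34/39]
  12 → locker 2  [load 23/39]
  14 → locker 2  [load 37/39]
  6 → locker 5  [load 39/39]
6 storage lockers opened.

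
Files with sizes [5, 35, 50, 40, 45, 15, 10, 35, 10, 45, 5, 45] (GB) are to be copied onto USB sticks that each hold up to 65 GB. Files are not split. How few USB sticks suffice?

Total = 50 + 45 + 45 + 45 + 40 + 35 + 35 + 15 + 10 + 10 + 5 + 5 = 340 GB.
Lower bound: ⌈340/65⌉ = 6 USB sticks.
Also, 7 files each exceed 65/2 GB, and no two of those can share a USB stick, so at least 7 USB sticks are needed.
A packing using 7 USB sticks:
  USB stick 1: 50 + 15 = 65
  USB stick 2: 45 + 10 + 10 = 65
  USB stick 3: 45 + 5 + 5 = 55
  USB stick 4: 45 = 45
  USB stick 5: 40 = 40
  USB stick 6: 35 = 35
  USB stick 7: 35 = 35
This matches the lower bound, so 7 is optimal.

7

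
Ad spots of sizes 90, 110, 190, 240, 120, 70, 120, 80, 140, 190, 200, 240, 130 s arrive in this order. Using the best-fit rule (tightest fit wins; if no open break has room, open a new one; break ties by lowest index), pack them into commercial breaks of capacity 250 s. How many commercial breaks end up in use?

10

  90 → break 1 (new)  [load 90/250]
  110 → break 1  [load 200/250]
  190 → break 2 (new)  [load 190/250]
  240 → break 3 (new)  [load 240/250]
  120 → break 4 (new)  [load 120/250]
  70 → break 4  [load 190/250]
  120 → break 5 (new)  [load 120/250]
  80 → break 5  [load 200/250]
  140 → break 6 (new)  [load 140/250]
  190 → break 7 (new)  [load 190/250]
  200 → break 8 (new)  [load 200/250]
  240 → break 9 (new)  [load 240/250]
  130 → break 10 (new)  [load 130/250]
10 commercial breaks opened.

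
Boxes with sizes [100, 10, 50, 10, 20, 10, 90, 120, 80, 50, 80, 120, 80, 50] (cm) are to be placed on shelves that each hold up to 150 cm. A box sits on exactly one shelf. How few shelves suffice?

Total = 120 + 120 + 100 + 90 + 80 + 80 + 80 + 50 + 50 + 50 + 20 + 10 + 10 + 10 = 870 cm.
Lower bound: ⌈870/150⌉ = 6 shelves.
Also, 7 boxes each exceed 75 cm, and no two of those can share a shelf, so at least 7 shelves are needed.
A packing using 7 shelves:
  shelf 1: 120 + 20 + 10 = 150
  shelf 2: 120 + 10 + 10 = 140
  shelf 3: 100 + 50 = 150
  shelf 4: 90 + 50 = 140
  shelf 5: 80 + 50 = 130
  shelf 6: 80 = 80
  shelf 7: 80 = 80
This matches the lower bound, so 7 is optimal.

7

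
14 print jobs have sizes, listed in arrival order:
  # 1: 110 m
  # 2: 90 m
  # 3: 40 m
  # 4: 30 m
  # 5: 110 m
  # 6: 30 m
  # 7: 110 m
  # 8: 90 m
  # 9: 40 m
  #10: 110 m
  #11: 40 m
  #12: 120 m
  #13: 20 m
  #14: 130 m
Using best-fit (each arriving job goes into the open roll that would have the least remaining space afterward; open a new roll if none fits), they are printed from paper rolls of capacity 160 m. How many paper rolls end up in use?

  110 → roll 1 (new)  [load 110/160]
  90 → roll 2 (new)  [load 90/160]
  40 → roll 1  [load 150/160]
  30 → roll 2  [load 120/160]
  110 → roll 3 (new)  [load 110/160]
  30 → roll 2  [load 150/160]
  110 → roll 4 (new)  [load 110/160]
  90 → roll 5 (new)  [load 90/160]
  40 → roll 3  [load 150/160]
  110 → roll 6 (new)  [load 110/160]
  40 → roll 4  [load 150/160]
  120 → roll 7 (new)  [load 120/160]
  20 → roll 7  [load 140/160]
  130 → roll 8 (new)  [load 130/160]
8 paper rolls opened.

8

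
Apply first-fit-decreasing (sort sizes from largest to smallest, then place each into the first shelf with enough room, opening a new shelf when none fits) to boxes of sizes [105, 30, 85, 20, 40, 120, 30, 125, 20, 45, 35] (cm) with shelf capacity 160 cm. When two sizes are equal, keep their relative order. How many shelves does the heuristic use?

Sorted descending: 125, 120, 105, 85, 45, 40, 35, 30, 30, 20, 20.
  125 → shelf 1 (new)  [load 125/160]
  120 → shelf 2 (new)  [load 120/160]
  105 → shelf 3 (new)  [load 105/160]
  85 → shelf 4 (new)  [load 85/160]
  45 → shelf 3  [load 150/160]
  40 → shelf 2  [load 160/160]
  35 → shelf 1  [load 160/160]
  30 → shelf 4  [load 115/160]
  30 → shelf 4  [load 145/160]
  20 → shelf 5 (new)  [load 20/160]
  20 → shelf 5  [load 40/160]
5 shelves opened.

5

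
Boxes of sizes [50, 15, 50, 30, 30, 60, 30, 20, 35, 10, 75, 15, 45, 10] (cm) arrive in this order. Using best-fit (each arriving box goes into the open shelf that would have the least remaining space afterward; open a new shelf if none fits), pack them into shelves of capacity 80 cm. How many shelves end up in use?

  50 → shelf 1 (new)  [load 50/80]
  15 → shelf 1  [load 65/80]
  50 → shelf 2 (new)  [load 50/80]
  30 → shelf 2  [load 80/80]
  30 → shelf 3 (new)  [load 30/80]
  60 → shelf 4 (new)  [load 60/80]
  30 → shelf 3  [load 60/80]
  20 → shelf 3  [load 80/80]
  35 → shelf 5 (new)  [load 35/80]
  10 → shelf 1  [load 75/80]
  75 → shelf 6 (new)  [load 75/80]
  15 → shelf 4  [load 75/80]
  45 → shelf 5  [load 80/80]
  10 → shelf 7 (new)  [load 10/80]
7 shelves opened.

7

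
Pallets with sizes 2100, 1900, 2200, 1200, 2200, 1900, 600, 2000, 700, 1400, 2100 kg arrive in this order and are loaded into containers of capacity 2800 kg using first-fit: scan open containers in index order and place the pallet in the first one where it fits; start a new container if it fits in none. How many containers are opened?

8

  2100 → container 1 (new)  [load 2100/2800]
  1900 → container 2 (new)  [load 1900/2800]
  2200 → container 3 (new)  [load 2200/2800]
  1200 → container 4 (new)  [load 1200/2800]
  2200 → container 5 (new)  [load 2200/2800]
  1900 → container 6 (new)  [load 1900/2800]
  600 → container 1  [load 2700/2800]
  2000 → container 7 (new)  [load 2000/2800]
  700 → container 2  [load 2600/2800]
  1400 → container 4  [load 2600/2800]
  2100 → container 8 (new)  [load 2100/2800]
8 containers opened.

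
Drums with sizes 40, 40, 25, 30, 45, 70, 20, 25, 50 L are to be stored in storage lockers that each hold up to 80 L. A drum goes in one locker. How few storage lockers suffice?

5

Total = 70 + 50 + 45 + 40 + 40 + 30 + 25 + 25 + 20 = 345 L.
Lower bound: ⌈345/80⌉ = 5 storage lockers.
A packing using 5 storage lockers:
  locker 1: 70 = 70
  locker 2: 50 + 30 = 80
  locker 3: 45 + 25 = 70
  locker 4: 40 + 40 = 80
  locker 5: 25 + 20 = 45
This matches the lower bound, so 5 is optimal.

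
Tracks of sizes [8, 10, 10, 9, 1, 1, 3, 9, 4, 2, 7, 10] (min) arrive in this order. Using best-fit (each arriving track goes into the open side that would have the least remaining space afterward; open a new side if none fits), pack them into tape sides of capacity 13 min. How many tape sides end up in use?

7

  8 → side 1 (new)  [load 8/13]
  10 → side 2 (new)  [load 10/13]
  10 → side 3 (new)  [load 10/13]
  9 → side 4 (new)  [load 9/13]
  1 → side 2  [load 11/13]
  1 → side 2  [load 12/13]
  3 → side 3  [load 13/13]
  9 → side 5 (new)  [load 9/13]
  4 → side 4  [load 13/13]
  2 → side 5  [load 11/13]
  7 → side 6 (new)  [load 7/13]
  10 → side 7 (new)  [load 10/13]
7 tape sides opened.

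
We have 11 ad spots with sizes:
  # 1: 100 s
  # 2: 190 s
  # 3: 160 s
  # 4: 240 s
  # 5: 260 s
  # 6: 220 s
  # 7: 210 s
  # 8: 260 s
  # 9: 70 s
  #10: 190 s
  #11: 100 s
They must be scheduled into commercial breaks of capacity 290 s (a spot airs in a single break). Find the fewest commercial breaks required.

Total = 260 + 260 + 240 + 220 + 210 + 190 + 190 + 160 + 100 + 100 + 70 = 2000 s.
Lower bound: ⌈2000/290⌉ = 7 commercial breaks.
Also, 8 ad spots each exceed 145 s, and no two of those can share a break, so at least 8 commercial breaks are needed.
A packing using 8 commercial breaks:
  break 1: 260 = 260
  break 2: 260 = 260
  break 3: 240 = 240
  break 4: 220 + 70 = 290
  break 5: 210 = 210
  break 6: 190 + 100 = 290
  break 7: 190 + 100 = 290
  break 8: 160 = 160
This matches the lower bound, so 8 is optimal.

8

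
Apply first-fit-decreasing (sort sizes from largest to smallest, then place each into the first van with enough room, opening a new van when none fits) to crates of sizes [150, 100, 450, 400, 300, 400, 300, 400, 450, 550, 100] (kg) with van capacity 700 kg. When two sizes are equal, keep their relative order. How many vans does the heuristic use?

6

Sorted descending: 550, 450, 450, 400, 400, 400, 300, 300, 150, 100, 100.
  550 → van 1 (new)  [load 550/700]
  450 → van 2 (new)  [load 450/700]
  450 → van 3 (new)  [load 450/700]
  400 → van 4 (new)  [load 400/700]
  400 → van 5 (new)  [load 400/700]
  400 → van 6 (new)  [load 400/700]
  300 → van 4  [load 700/700]
  300 → van 5  [load 700/700]
  150 → van 1  [load 700/700]
  100 → van 2  [load 550/700]
  100 → van 2  [load 650/700]
6 vans opened.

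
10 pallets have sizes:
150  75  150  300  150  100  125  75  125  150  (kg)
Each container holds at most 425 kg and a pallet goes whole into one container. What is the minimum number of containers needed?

4

Total = 300 + 150 + 150 + 150 + 150 + 125 + 125 + 100 + 75 + 75 = 1400 kg.
Lower bound: ⌈1400/425⌉ = 4 containers.
A packing using 4 containers:
  container 1: 300 + 125 = 425
  container 2: 150 + 150 + 125 = 425
  container 3: 150 + 150 + 100 = 400
  container 4: 75 + 75 = 150
This matches the lower bound, so 4 is optimal.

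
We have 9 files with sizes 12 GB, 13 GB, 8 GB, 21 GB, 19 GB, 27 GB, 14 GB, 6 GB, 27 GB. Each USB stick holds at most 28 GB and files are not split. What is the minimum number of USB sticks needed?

6

Total = 27 + 27 + 21 + 19 + 14 + 13 + 12 + 8 + 6 = 147 GB.
Lower bound: ⌈147/28⌉ = 6 USB sticks.
A packing using 6 USB sticks:
  USB stick 1: 27 = 27
  USB stick 2: 27 = 27
  USB stick 3: 21 + 6 = 27
  USB stick 4: 19 + 8 = 27
  USB stick 5: 14 + 13 = 27
  USB stick 6: 12 = 12
This matches the lower bound, so 6 is optimal.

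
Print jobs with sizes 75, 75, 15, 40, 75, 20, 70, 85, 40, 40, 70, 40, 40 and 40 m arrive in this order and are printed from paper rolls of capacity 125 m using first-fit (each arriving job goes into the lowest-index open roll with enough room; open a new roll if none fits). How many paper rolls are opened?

  75 → roll 1 (new)  [load 75/125]
  75 → roll 2 (new)  [load 75/125]
  15 → roll 1  [load 90/125]
  40 → roll 2  [load 115/125]
  75 → roll 3 (new)  [load 75/125]
  20 → roll 1  [load 110/125]
  70 → roll 4 (new)  [load 70/125]
  85 → roll 5 (new)  [load 85/125]
  40 → roll 3  [load 115/125]
  40 → roll 4  [load 110/125]
  70 → roll 6 (new)  [load 70/125]
  40 → roll 5  [load 125/125]
  40 → roll 6  [load 110/125]
  40 → roll 7 (new)  [load 40/125]
7 paper rolls opened.

7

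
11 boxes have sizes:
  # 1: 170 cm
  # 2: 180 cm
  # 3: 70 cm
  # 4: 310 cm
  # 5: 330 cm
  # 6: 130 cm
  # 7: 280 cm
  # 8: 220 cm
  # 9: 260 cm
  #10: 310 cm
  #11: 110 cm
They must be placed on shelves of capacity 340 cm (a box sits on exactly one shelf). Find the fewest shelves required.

8

Total = 330 + 310 + 310 + 280 + 260 + 220 + 180 + 170 + 130 + 110 + 70 = 2370 cm.
Lower bound: ⌈2370/340⌉ = 7 shelves.
A packing using 8 shelves:
  shelf 1: 330 = 330
  shelf 2: 310 = 310
  shelf 3: 310 = 310
  shelf 4: 280 = 280
  shelf 5: 260 + 70 = 330
  shelf 6: 220 + 110 = 330
  shelf 7: 180 + 130 = 310
  shelf 8: 170 = 170
No arrangement into 7 shelves stays within capacity, so 8 is optimal.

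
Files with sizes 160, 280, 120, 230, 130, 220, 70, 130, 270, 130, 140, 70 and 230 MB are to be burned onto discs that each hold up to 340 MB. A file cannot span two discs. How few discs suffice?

Total = 280 + 270 + 230 + 230 + 220 + 160 + 140 + 130 + 130 + 130 + 120 + 70 + 70 = 2180 MB.
Lower bound: ⌈2180/340⌉ = 7 discs.
A packing using 8 discs:
  disc 1: 280 = 280
  disc 2: 270 + 70 = 340
  disc 3: 230 + 70 = 300
  disc 4: 230 = 230
  disc 5: 220 + 120 = 340
  disc 6: 160 + 140 = 300
  disc 7: 130 + 130 = 260
  disc 8: 130 = 130
No arrangement into 7 discs stays within capacity, so 8 is optimal.

8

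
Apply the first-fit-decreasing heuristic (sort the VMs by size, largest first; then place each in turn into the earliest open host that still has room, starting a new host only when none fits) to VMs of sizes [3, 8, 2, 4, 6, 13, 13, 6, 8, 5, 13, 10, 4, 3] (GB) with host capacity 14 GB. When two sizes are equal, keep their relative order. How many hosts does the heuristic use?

Sorted descending: 13, 13, 13, 10, 8, 8, 6, 6, 5, 4, 4, 3, 3, 2.
  13 → host 1 (new)  [load 13/14]
  13 → host 2 (new)  [load 13/14]
  13 → host 3 (new)  [load 13/14]
  10 → host 4 (new)  [load 10/14]
  8 → host 5 (new)  [load 8/14]
  8 → host 6 (new)  [load 8/14]
  6 → host 5  [load 14/14]
  6 → host 6  [load 14/14]
  5 → host 7 (new)  [load 5/14]
  4 → host 4  [load 14/14]
  4 → host 7  [load 9/14]
  3 → host 7  [load 12/14]
  3 → host 8 (new)  [load 3/14]
  2 → host 7  [load 14/14]
8 hosts opened.

8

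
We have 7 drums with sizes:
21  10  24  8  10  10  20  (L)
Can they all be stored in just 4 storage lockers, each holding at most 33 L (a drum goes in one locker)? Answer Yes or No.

Yes

A valid assignment using 4 storage lockers:
  locker 1: 24 + 8 = 32
  locker 2: 21 + 10 = 31
  locker 3: 20 + 10 = 30
  locker 4: 10 = 10
Every load is within 33 L, so 4 storage lockers suffice.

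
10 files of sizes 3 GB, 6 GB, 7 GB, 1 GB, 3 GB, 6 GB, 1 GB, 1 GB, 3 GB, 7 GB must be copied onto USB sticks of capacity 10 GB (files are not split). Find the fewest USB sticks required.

Total = 7 + 7 + 6 + 6 + 3 + 3 + 3 + 1 + 1 + 1 = 38 GB.
Lower bound: ⌈38/10⌉ = 4 USB sticks.
A packing using 4 USB sticks:
  USB stick 1: 7 + 3 = 10
  USB stick 2: 7 + 3 = 10
  USB stick 3: 6 + 3 + 1 = 10
  USB stick 4: 6 + 1 + 1 = 8
This matches the lower bound, so 4 is optimal.

4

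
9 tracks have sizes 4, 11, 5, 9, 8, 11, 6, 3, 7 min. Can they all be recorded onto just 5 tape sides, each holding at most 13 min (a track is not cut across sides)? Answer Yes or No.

Total = 64 min; ⌈64/13⌉ = 5.
The bound of 5 does not rule out 5, but exhaustive search shows no assignment into 5 tape sides of capacity 13 min exists — the minimum is 6.

No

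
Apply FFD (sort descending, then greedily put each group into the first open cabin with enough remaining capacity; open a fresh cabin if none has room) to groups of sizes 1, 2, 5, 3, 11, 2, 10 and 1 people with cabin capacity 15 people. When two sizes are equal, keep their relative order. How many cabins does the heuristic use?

3

Sorted descending: 11, 10, 5, 3, 2, 2, 1, 1.
  11 → cabin 1 (new)  [load 11/15]
  10 → cabin 2 (new)  [load 10/15]
  5 → cabin 2  [load 15/15]
  3 → cabin 1  [load 14/15]
  2 → cabin 3 (new)  [load 2/15]
  2 → cabin 3  [load 4/15]
  1 → cabin 1  [load 15/15]
  1 → cabin 3  [load 5/15]
3 cabins opened.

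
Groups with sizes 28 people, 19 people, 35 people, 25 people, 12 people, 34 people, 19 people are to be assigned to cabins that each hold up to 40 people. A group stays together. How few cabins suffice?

5

Total = 35 + 34 + 28 + 25 + 19 + 19 + 12 = 172 people.
Lower bound: ⌈172/40⌉ = 5 cabins.
A packing using 5 cabins:
  cabin 1: 35 = 35
  cabin 2: 34 = 34
  cabin 3: 28 + 12 = 40
  cabin 4: 25 = 25
  cabin 5: 19 + 19 = 38
This matches the lower bound, so 5 is optimal.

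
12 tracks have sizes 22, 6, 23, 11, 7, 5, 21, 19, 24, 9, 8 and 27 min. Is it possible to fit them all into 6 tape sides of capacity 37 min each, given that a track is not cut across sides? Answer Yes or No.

Yes

A valid assignment using 6 tape sides:
  side 1: 27 + 9 = 36
  side 2: 24 + 11 = 35
  side 3: 23 + 8 + 6 = 37
  side 4: 22 + 7 + 5 = 34
  side 5: 21 = 21
  side 6: 19 = 19
Every load is within 37 min, so 6 tape sides suffice.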